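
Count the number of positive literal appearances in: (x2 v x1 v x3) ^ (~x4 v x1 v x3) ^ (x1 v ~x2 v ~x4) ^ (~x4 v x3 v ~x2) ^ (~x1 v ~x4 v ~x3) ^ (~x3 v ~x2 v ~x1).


Scan each clause for unnegated literals.
Clause 1: 3 positive; Clause 2: 2 positive; Clause 3: 1 positive; Clause 4: 1 positive; Clause 5: 0 positive; Clause 6: 0 positive.
Total positive literal occurrences = 7.

7


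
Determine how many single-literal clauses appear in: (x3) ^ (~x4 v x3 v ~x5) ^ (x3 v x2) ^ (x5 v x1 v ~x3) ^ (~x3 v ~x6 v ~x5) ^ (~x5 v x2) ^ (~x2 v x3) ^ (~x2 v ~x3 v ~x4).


A unit clause contains exactly one literal.
Unit clauses found: (x3).
Count = 1.

1


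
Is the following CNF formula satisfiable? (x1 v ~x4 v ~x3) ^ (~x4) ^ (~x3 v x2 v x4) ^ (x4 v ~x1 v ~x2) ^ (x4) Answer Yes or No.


Check all 16 possible truth assignments.
Number of satisfying assignments found: 0.
The formula is unsatisfiable.

No


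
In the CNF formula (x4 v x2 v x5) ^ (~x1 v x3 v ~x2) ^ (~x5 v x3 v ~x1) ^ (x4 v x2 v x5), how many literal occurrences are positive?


Scan each clause for unnegated literals.
Clause 1: 3 positive; Clause 2: 1 positive; Clause 3: 1 positive; Clause 4: 3 positive.
Total positive literal occurrences = 8.

8


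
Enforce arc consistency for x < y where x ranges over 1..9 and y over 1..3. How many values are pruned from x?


For the constraint x < y, x needs a supporting value in y's domain.
x can be at most 2 (one less than y's maximum).
Valid x values from domain: 2 out of 9.
Pruned = 9 - 2 = 7.

7


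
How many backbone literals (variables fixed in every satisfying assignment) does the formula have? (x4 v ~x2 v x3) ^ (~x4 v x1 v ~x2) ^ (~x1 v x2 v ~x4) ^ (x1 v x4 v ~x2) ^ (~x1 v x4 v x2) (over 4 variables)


Find all satisfying assignments: 7 model(s).
Check which variables have the same value in every model.
No variable is fixed across all models.
Backbone size = 0.

0


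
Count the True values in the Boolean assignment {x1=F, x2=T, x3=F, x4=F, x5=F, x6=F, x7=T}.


The weight is the number of variables assigned True.
True variables: x2, x7.
Weight = 2.

2


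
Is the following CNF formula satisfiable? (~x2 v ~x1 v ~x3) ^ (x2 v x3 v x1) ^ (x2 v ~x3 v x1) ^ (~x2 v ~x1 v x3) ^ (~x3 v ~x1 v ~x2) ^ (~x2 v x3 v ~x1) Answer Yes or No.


Check all 8 possible truth assignments.
Number of satisfying assignments found: 4.
The formula is satisfiable.

Yes


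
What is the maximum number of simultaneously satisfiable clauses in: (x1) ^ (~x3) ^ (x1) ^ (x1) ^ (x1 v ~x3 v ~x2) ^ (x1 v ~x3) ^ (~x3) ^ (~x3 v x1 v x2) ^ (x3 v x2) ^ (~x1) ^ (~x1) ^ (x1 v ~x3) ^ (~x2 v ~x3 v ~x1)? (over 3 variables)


Enumerate all 8 truth assignments.
For each, count how many of the 13 clauses are satisfied.
The formula is not fully satisfiable, so the maximum is below 13.
Maximum simultaneously satisfiable clauses = 11.

11


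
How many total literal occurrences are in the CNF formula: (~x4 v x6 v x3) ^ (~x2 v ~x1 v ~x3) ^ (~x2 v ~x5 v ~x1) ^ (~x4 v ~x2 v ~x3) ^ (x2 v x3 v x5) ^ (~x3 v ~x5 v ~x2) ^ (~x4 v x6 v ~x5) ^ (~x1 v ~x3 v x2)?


Clause lengths: 3, 3, 3, 3, 3, 3, 3, 3.
Sum = 3 + 3 + 3 + 3 + 3 + 3 + 3 + 3 = 24.

24


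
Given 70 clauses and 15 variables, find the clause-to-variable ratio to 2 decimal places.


Clause-to-variable ratio = clauses / variables.
70 / 15 = 4.67.

4.67


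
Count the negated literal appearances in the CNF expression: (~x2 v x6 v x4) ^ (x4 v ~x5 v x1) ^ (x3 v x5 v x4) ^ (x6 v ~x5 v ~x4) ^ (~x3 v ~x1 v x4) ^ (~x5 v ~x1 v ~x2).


Scan each clause for negated literals.
Clause 1: 1 negative; Clause 2: 1 negative; Clause 3: 0 negative; Clause 4: 2 negative; Clause 5: 2 negative; Clause 6: 3 negative.
Total negative literal occurrences = 9.

9


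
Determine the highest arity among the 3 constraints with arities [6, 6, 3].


The arities are: 6, 6, 3.
Scan for the maximum value.
Maximum arity = 6.

6


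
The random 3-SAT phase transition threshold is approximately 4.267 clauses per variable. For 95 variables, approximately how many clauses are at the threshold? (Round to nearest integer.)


The 3-SAT phase transition occurs at approximately 4.267 clauses per variable.
m = 4.267 * 95 = 405.365.
Rounded to nearest integer: 405.

405


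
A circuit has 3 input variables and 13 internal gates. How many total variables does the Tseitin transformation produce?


The Tseitin transformation introduces one auxiliary variable per gate.
Total variables = inputs + gates = 3 + 13 = 16.

16


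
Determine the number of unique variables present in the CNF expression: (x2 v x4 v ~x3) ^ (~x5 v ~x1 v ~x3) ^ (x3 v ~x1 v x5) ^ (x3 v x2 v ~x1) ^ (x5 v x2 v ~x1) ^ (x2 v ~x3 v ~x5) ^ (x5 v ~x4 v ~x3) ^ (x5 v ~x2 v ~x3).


Identify each distinct variable in the formula.
Variables found: x1, x2, x3, x4, x5.
Total distinct variables = 5.

5


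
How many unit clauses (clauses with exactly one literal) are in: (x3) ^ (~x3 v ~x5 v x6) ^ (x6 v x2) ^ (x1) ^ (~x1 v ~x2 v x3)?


A unit clause contains exactly one literal.
Unit clauses found: (x3), (x1).
Count = 2.

2


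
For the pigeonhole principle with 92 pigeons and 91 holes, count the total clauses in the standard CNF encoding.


The PHP encoding has two parts:
1) At-least-one-hole clauses: 92 (one per pigeon, each with 91 literals).
2) At-most-one-pigeon-per-hole clauses: 91 holes * C(92,2) = 91 * 4186 = 380926.
Total clauses = 92 + 380926 = 381018.

381018


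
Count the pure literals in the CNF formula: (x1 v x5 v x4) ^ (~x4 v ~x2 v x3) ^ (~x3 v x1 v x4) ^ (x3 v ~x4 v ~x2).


A pure literal appears in only one polarity across all clauses.
Pure literals: x1 (positive only), x2 (negative only), x5 (positive only).
Count = 3.

3


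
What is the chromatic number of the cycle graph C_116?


A cycle on an even number of vertices is bipartite: alternate two colors around the cycle.
Since 116 is even, two colors suffice, and at least two are needed because the graph has edges.
Chromatic number = 2.

2


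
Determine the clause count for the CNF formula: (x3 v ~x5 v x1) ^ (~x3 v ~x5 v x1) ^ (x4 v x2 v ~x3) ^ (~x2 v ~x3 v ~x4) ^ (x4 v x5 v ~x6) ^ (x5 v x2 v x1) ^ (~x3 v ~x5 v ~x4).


Each group enclosed in parentheses joined by ^ is one clause.
Counting the conjuncts: 7 clauses.

7


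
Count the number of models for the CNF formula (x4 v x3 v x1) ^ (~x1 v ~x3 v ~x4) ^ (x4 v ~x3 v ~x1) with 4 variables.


Enumerate all 16 truth assignments over 4 variables.
Test each against every clause.
Satisfying assignments found: 10.

10


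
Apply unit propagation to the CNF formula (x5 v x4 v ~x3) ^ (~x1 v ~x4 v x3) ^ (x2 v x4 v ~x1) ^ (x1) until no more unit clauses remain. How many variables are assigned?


Unit propagation repeatedly assigns the literal in any unit clause, then simplifies.
Assignments in order: x1 = T.
No further unit clauses remain.
Total variables assigned = 1.

1


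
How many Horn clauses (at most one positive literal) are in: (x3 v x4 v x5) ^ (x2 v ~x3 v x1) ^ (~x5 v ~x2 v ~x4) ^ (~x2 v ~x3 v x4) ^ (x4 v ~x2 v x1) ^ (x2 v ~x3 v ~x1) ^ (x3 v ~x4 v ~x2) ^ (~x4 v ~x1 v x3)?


A Horn clause has at most one positive literal.
Clause 1: 3 positive lit(s) -> not Horn
Clause 2: 2 positive lit(s) -> not Horn
Clause 3: 0 positive lit(s) -> Horn
Clause 4: 1 positive lit(s) -> Horn
Clause 5: 2 positive lit(s) -> not Horn
Clause 6: 1 positive lit(s) -> Horn
Clause 7: 1 positive lit(s) -> Horn
Clause 8: 1 positive lit(s) -> Horn
Total Horn clauses = 5.

5


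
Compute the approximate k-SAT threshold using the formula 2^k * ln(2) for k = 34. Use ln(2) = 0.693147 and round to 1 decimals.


Using the asymptotic formula: threshold ~ 2^k * ln(2).
2^34 = 17179869184.
17179869184 * 0.693147 = 11908174785.3.

11908174785.3


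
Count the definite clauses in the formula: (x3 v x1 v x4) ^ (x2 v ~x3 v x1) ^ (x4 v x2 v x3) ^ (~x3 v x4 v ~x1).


A definite clause has exactly one positive literal.
Clause 1: 3 positive -> not definite
Clause 2: 2 positive -> not definite
Clause 3: 3 positive -> not definite
Clause 4: 1 positive -> definite
Definite clause count = 1.

1


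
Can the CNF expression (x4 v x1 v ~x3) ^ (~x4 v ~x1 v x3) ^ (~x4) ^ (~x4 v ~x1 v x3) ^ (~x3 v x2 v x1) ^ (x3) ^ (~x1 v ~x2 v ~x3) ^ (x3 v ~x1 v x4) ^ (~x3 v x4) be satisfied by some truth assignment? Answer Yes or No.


Check all 16 possible truth assignments.
Number of satisfying assignments found: 0.
The formula is unsatisfiable.

No


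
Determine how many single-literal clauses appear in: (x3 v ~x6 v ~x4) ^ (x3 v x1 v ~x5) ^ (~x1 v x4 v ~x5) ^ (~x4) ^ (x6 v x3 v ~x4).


A unit clause contains exactly one literal.
Unit clauses found: (~x4).
Count = 1.

1


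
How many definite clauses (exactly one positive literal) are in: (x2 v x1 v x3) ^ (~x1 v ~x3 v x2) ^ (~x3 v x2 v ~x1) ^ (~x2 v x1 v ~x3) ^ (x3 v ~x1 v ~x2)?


A definite clause has exactly one positive literal.
Clause 1: 3 positive -> not definite
Clause 2: 1 positive -> definite
Clause 3: 1 positive -> definite
Clause 4: 1 positive -> definite
Clause 5: 1 positive -> definite
Definite clause count = 4.

4


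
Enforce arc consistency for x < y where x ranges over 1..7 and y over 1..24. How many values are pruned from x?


For the constraint x < y, x needs a supporting value in y's domain.
x can be at most 23 (one less than y's maximum).
Valid x values from domain: 7 out of 7.
Pruned = 7 - 7 = 0.

0


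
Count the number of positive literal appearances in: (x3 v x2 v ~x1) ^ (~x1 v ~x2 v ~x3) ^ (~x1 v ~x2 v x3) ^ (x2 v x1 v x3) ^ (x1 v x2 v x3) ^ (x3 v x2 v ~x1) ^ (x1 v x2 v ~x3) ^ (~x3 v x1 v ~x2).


Scan each clause for unnegated literals.
Clause 1: 2 positive; Clause 2: 0 positive; Clause 3: 1 positive; Clause 4: 3 positive; Clause 5: 3 positive; Clause 6: 2 positive; Clause 7: 2 positive; Clause 8: 1 positive.
Total positive literal occurrences = 14.

14


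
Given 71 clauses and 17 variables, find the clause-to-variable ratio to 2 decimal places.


Clause-to-variable ratio = clauses / variables.
71 / 17 = 4.18.

4.18


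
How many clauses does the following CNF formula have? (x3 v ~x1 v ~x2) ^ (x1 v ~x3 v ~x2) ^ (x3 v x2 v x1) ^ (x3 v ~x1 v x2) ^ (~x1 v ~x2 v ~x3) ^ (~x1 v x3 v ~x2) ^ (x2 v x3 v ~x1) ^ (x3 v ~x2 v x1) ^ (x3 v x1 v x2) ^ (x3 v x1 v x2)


Each group enclosed in parentheses joined by ^ is one clause.
Counting the conjuncts: 10 clauses.

10


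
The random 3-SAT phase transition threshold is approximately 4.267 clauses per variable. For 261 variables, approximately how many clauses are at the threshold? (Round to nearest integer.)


The 3-SAT phase transition occurs at approximately 4.267 clauses per variable.
m = 4.267 * 261 = 1113.687.
Rounded to nearest integer: 1114.

1114


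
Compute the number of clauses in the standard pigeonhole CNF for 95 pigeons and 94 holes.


The PHP encoding has two parts:
1) At-least-one-hole clauses: 95 (one per pigeon, each with 94 literals).
2) At-most-one-pigeon-per-hole clauses: 94 holes * C(95,2) = 94 * 4465 = 419710.
Total clauses = 95 + 419710 = 419805.

419805


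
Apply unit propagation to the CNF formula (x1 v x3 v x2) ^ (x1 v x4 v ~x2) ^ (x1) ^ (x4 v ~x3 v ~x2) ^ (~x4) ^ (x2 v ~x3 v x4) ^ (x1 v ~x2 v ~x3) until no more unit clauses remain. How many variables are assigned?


Unit propagation repeatedly assigns the literal in any unit clause, then simplifies.
Assignments in order: x1 = T, x4 = F.
No further unit clauses remain.
Total variables assigned = 2.

2


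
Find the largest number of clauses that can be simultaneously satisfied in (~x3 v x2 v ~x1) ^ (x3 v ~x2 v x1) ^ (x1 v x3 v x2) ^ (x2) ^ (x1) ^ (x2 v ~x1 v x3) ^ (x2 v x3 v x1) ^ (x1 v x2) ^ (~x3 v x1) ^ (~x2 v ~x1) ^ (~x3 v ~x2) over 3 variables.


Enumerate all 8 truth assignments.
For each, count how many of the 11 clauses are satisfied.
The formula is not fully satisfiable, so the maximum is below 11.
Maximum simultaneously satisfiable clauses = 10.

10


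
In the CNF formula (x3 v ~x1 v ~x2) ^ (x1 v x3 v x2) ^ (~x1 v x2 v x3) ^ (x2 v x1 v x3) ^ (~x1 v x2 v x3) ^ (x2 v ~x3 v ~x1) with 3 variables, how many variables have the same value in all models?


Find all satisfying assignments: 4 model(s).
Check which variables have the same value in every model.
No variable is fixed across all models.
Backbone size = 0.

0


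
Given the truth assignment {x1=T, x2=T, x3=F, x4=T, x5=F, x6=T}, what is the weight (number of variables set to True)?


The weight is the number of variables assigned True.
True variables: x1, x2, x4, x6.
Weight = 4.

4


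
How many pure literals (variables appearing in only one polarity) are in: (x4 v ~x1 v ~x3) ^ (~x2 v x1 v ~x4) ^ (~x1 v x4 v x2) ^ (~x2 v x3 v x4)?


A pure literal appears in only one polarity across all clauses.
No pure literals found.
Count = 0.

0


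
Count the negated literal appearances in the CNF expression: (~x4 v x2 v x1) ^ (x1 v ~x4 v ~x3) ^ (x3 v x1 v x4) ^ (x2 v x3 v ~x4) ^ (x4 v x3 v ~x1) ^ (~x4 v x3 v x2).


Scan each clause for negated literals.
Clause 1: 1 negative; Clause 2: 2 negative; Clause 3: 0 negative; Clause 4: 1 negative; Clause 5: 1 negative; Clause 6: 1 negative.
Total negative literal occurrences = 6.

6


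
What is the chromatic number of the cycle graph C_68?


A cycle on an even number of vertices is bipartite: alternate two colors around the cycle.
Since 68 is even, two colors suffice, and at least two are needed because the graph has edges.
Chromatic number = 2.

2


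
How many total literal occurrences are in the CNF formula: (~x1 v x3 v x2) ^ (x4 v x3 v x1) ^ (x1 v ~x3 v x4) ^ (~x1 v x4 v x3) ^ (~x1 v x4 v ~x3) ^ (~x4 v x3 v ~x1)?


Clause lengths: 3, 3, 3, 3, 3, 3.
Sum = 3 + 3 + 3 + 3 + 3 + 3 = 18.

18


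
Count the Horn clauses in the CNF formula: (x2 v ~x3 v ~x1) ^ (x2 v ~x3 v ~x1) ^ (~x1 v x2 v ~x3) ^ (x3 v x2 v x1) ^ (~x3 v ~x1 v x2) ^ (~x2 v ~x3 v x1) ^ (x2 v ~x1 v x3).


A Horn clause has at most one positive literal.
Clause 1: 1 positive lit(s) -> Horn
Clause 2: 1 positive lit(s) -> Horn
Clause 3: 1 positive lit(s) -> Horn
Clause 4: 3 positive lit(s) -> not Horn
Clause 5: 1 positive lit(s) -> Horn
Clause 6: 1 positive lit(s) -> Horn
Clause 7: 2 positive lit(s) -> not Horn
Total Horn clauses = 5.

5


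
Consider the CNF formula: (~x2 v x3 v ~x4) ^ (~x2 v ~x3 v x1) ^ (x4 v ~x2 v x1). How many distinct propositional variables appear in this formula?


Identify each distinct variable in the formula.
Variables found: x1, x2, x3, x4.
Total distinct variables = 4.

4


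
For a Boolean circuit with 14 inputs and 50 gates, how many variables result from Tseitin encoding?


The Tseitin transformation introduces one auxiliary variable per gate.
Total variables = inputs + gates = 14 + 50 = 64.

64


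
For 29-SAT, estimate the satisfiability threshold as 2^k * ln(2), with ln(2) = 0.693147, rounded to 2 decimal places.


Using the asymptotic formula: threshold ~ 2^k * ln(2).
2^29 = 536870912.
536870912 * 0.693147 = 372130462.04.

372130462.04


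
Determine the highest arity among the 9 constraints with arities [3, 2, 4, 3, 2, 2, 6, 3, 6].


The arities are: 3, 2, 4, 3, 2, 2, 6, 3, 6.
Scan for the maximum value.
Maximum arity = 6.

6


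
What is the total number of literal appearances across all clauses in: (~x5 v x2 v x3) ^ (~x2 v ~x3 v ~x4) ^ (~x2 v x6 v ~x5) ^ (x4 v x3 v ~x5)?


Clause lengths: 3, 3, 3, 3.
Sum = 3 + 3 + 3 + 3 = 12.

12


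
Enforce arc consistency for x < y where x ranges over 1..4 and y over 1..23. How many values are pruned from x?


For the constraint x < y, x needs a supporting value in y's domain.
x can be at most 22 (one less than y's maximum).
Valid x values from domain: 4 out of 4.
Pruned = 4 - 4 = 0.

0


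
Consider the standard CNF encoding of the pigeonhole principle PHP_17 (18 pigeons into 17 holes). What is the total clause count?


The PHP encoding has two parts:
1) At-least-one-hole clauses: 18 (one per pigeon, each with 17 literals).
2) At-most-one-pigeon-per-hole clauses: 17 holes * C(18,2) = 17 * 153 = 2601.
Total clauses = 18 + 2601 = 2619.

2619


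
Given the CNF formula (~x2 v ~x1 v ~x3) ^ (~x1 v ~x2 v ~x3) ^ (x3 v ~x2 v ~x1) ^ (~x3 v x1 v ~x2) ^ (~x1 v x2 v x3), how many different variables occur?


Identify each distinct variable in the formula.
Variables found: x1, x2, x3.
Total distinct variables = 3.

3


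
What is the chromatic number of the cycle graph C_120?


A cycle on an even number of vertices is bipartite: alternate two colors around the cycle.
Since 120 is even, two colors suffice, and at least two are needed because the graph has edges.
Chromatic number = 2.

2


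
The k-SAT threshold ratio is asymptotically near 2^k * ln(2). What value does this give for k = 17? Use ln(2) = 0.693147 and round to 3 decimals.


Using the asymptotic formula: threshold ~ 2^k * ln(2).
2^17 = 131072.
131072 * 0.693147 = 90852.164.

90852.164


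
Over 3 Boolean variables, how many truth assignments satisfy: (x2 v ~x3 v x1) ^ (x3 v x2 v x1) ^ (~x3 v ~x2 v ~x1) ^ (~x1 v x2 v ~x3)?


Enumerate all 8 truth assignments over 3 variables.
Test each against every clause.
Satisfying assignments found: 4.

4


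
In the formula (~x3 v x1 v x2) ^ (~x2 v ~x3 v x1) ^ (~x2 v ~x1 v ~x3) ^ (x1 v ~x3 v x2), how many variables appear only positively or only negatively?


A pure literal appears in only one polarity across all clauses.
Pure literals: x3 (negative only).
Count = 1.

1


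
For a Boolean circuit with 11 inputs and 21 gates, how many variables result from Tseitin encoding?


The Tseitin transformation introduces one auxiliary variable per gate.
Total variables = inputs + gates = 11 + 21 = 32.

32


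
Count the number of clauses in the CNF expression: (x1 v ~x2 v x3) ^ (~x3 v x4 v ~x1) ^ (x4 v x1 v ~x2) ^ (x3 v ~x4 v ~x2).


Each group enclosed in parentheses joined by ^ is one clause.
Counting the conjuncts: 4 clauses.

4


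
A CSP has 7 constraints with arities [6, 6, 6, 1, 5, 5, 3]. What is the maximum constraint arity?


The arities are: 6, 6, 6, 1, 5, 5, 3.
Scan for the maximum value.
Maximum arity = 6.

6


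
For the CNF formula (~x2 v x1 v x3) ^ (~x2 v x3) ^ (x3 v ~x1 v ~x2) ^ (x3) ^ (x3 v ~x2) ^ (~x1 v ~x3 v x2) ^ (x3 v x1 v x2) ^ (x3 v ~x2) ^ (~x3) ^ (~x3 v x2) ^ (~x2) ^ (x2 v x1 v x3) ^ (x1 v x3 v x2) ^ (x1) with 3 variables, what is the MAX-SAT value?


Enumerate all 8 truth assignments.
For each, count how many of the 14 clauses are satisfied.
The formula is not fully satisfiable, so the maximum is below 14.
Maximum simultaneously satisfiable clauses = 13.

13


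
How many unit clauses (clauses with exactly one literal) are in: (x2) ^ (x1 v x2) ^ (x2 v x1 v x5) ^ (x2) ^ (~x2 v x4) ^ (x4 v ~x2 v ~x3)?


A unit clause contains exactly one literal.
Unit clauses found: (x2), (x2).
Count = 2.

2


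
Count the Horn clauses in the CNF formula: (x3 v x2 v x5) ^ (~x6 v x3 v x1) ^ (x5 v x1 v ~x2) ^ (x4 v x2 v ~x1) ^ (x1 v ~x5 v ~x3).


A Horn clause has at most one positive literal.
Clause 1: 3 positive lit(s) -> not Horn
Clause 2: 2 positive lit(s) -> not Horn
Clause 3: 2 positive lit(s) -> not Horn
Clause 4: 2 positive lit(s) -> not Horn
Clause 5: 1 positive lit(s) -> Horn
Total Horn clauses = 1.

1


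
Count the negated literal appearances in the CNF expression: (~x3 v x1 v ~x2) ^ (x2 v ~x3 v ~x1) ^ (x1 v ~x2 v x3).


Scan each clause for negated literals.
Clause 1: 2 negative; Clause 2: 2 negative; Clause 3: 1 negative.
Total negative literal occurrences = 5.

5


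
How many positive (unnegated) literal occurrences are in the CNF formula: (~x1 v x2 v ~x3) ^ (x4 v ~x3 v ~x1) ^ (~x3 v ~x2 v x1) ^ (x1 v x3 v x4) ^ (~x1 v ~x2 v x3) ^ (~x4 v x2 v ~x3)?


Scan each clause for unnegated literals.
Clause 1: 1 positive; Clause 2: 1 positive; Clause 3: 1 positive; Clause 4: 3 positive; Clause 5: 1 positive; Clause 6: 1 positive.
Total positive literal occurrences = 8.

8


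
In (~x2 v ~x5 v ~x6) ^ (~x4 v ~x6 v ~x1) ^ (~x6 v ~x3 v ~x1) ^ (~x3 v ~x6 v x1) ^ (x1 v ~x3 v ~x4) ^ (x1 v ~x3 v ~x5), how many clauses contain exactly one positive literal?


A definite clause has exactly one positive literal.
Clause 1: 0 positive -> not definite
Clause 2: 0 positive -> not definite
Clause 3: 0 positive -> not definite
Clause 4: 1 positive -> definite
Clause 5: 1 positive -> definite
Clause 6: 1 positive -> definite
Definite clause count = 3.

3


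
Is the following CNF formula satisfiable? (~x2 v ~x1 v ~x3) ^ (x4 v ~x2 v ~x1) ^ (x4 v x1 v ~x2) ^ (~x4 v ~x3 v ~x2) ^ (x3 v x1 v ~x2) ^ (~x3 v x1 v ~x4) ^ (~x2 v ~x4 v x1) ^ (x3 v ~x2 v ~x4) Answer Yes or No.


Check all 16 possible truth assignments.
Number of satisfying assignments found: 7.
The formula is satisfiable.

Yes


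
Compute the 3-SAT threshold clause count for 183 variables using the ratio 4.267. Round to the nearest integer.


The 3-SAT phase transition occurs at approximately 4.267 clauses per variable.
m = 4.267 * 183 = 780.861.
Rounded to nearest integer: 781.

781


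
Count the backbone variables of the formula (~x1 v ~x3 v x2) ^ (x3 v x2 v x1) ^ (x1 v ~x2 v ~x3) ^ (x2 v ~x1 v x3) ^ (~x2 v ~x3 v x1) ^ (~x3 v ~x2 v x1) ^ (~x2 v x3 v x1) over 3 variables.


Find all satisfying assignments: 3 model(s).
Check which variables have the same value in every model.
No variable is fixed across all models.
Backbone size = 0.

0


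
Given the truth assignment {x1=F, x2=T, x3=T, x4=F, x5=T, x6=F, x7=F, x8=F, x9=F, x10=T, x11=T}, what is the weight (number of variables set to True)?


The weight is the number of variables assigned True.
True variables: x2, x3, x5, x10, x11.
Weight = 5.

5


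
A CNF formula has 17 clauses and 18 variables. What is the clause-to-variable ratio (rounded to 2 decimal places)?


Clause-to-variable ratio = clauses / variables.
17 / 18 = 0.94.

0.94


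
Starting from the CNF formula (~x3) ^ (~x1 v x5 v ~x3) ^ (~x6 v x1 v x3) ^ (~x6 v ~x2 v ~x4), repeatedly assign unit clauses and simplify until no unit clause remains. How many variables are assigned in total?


Unit propagation repeatedly assigns the literal in any unit clause, then simplifies.
Assignments in order: x3 = F.
No further unit clauses remain.
Total variables assigned = 1.

1


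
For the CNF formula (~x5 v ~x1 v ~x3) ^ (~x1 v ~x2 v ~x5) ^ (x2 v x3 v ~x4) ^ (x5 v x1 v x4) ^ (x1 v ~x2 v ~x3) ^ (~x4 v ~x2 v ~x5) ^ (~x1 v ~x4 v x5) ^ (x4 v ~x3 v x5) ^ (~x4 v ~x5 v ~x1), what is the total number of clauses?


Each group enclosed in parentheses joined by ^ is one clause.
Counting the conjuncts: 9 clauses.

9


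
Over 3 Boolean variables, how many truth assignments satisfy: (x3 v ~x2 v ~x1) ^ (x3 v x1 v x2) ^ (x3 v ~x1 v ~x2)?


Enumerate all 8 truth assignments over 3 variables.
Test each against every clause.
Satisfying assignments found: 6.

6


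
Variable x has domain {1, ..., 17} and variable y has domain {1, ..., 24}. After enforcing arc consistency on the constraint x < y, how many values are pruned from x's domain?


For the constraint x < y, x needs a supporting value in y's domain.
x can be at most 23 (one less than y's maximum).
Valid x values from domain: 17 out of 17.
Pruned = 17 - 17 = 0.

0


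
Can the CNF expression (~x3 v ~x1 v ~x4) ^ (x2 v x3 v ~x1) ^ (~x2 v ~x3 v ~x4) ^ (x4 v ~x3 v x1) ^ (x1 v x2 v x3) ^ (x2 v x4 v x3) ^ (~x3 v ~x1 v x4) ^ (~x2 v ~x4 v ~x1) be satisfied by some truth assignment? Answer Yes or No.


Check all 16 possible truth assignments.
Number of satisfying assignments found: 4.
The formula is satisfiable.

Yes


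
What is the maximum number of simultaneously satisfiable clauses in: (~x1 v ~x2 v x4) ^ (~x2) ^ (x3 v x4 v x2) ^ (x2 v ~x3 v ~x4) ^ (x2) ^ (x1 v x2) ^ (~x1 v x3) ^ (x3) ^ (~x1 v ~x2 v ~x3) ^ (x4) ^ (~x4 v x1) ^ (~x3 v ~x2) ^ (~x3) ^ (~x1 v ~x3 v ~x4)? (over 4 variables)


Enumerate all 16 truth assignments.
For each, count how many of the 14 clauses are satisfied.
The formula is not fully satisfiable, so the maximum is below 14.
Maximum simultaneously satisfiable clauses = 11.

11


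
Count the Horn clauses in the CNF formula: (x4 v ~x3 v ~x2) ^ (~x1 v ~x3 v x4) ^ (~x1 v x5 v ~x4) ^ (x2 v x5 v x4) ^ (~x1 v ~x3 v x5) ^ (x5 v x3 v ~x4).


A Horn clause has at most one positive literal.
Clause 1: 1 positive lit(s) -> Horn
Clause 2: 1 positive lit(s) -> Horn
Clause 3: 1 positive lit(s) -> Horn
Clause 4: 3 positive lit(s) -> not Horn
Clause 5: 1 positive lit(s) -> Horn
Clause 6: 2 positive lit(s) -> not Horn
Total Horn clauses = 4.

4


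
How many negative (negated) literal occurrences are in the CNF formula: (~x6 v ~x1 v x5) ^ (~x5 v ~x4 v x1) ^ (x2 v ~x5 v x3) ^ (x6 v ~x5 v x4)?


Scan each clause for negated literals.
Clause 1: 2 negative; Clause 2: 2 negative; Clause 3: 1 negative; Clause 4: 1 negative.
Total negative literal occurrences = 6.

6


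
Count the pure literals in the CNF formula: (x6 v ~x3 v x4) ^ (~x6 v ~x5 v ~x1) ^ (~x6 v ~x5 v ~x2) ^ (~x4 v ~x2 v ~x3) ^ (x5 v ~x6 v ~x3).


A pure literal appears in only one polarity across all clauses.
Pure literals: x1 (negative only), x2 (negative only), x3 (negative only).
Count = 3.

3


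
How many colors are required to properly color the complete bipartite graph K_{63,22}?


K_{63,22} is bipartite by definition: the two parts are independent sets, with every edge crossing between them.
Color all vertices in one part with color 1 and all vertices in the other part with color 2.
Since the graph has at least one edge, one color does not suffice.
Chromatic number = 2.

2


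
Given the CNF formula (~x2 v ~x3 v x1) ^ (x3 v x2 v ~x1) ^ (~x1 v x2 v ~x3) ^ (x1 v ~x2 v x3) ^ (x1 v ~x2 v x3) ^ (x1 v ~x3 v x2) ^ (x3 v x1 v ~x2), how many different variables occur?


Identify each distinct variable in the formula.
Variables found: x1, x2, x3.
Total distinct variables = 3.

3


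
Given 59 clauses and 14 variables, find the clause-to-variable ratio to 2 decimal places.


Clause-to-variable ratio = clauses / variables.
59 / 14 = 4.21.

4.21


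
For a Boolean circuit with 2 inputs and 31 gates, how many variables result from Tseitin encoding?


The Tseitin transformation introduces one auxiliary variable per gate.
Total variables = inputs + gates = 2 + 31 = 33.

33


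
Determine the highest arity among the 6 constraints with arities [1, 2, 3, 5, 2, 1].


The arities are: 1, 2, 3, 5, 2, 1.
Scan for the maximum value.
Maximum arity = 5.

5


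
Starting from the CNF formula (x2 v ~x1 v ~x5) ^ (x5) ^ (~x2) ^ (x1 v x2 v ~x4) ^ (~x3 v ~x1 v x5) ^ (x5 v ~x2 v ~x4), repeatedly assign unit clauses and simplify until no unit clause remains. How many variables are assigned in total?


Unit propagation repeatedly assigns the literal in any unit clause, then simplifies.
Assignments in order: x5 = T, x2 = F, x1 = F, x4 = F.
No further unit clauses remain.
Total variables assigned = 4.

4


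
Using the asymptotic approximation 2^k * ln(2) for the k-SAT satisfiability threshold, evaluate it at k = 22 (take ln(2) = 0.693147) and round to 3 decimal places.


Using the asymptotic formula: threshold ~ 2^k * ln(2).
2^22 = 4194304.
4194304 * 0.693147 = 2907269.235.

2907269.235


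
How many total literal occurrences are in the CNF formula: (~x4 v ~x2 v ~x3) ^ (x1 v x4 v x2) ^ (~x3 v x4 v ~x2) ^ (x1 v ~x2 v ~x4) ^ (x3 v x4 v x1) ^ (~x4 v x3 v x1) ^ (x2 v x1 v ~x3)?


Clause lengths: 3, 3, 3, 3, 3, 3, 3.
Sum = 3 + 3 + 3 + 3 + 3 + 3 + 3 = 21.

21


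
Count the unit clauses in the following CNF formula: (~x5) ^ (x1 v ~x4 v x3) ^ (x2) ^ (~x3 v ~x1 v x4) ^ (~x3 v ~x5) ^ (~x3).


A unit clause contains exactly one literal.
Unit clauses found: (~x5), (x2), (~x3).
Count = 3.

3


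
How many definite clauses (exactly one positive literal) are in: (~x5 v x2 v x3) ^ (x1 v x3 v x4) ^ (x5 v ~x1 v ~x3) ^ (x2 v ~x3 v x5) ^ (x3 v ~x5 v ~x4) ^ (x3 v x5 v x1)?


A definite clause has exactly one positive literal.
Clause 1: 2 positive -> not definite
Clause 2: 3 positive -> not definite
Clause 3: 1 positive -> definite
Clause 4: 2 positive -> not definite
Clause 5: 1 positive -> definite
Clause 6: 3 positive -> not definite
Definite clause count = 2.

2


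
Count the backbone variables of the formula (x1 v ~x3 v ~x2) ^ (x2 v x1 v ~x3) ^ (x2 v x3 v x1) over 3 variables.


Find all satisfying assignments: 5 model(s).
Check which variables have the same value in every model.
No variable is fixed across all models.
Backbone size = 0.

0


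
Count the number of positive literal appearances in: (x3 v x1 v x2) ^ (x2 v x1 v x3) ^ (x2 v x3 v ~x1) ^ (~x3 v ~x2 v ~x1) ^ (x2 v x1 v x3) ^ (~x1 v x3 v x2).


Scan each clause for unnegated literals.
Clause 1: 3 positive; Clause 2: 3 positive; Clause 3: 2 positive; Clause 4: 0 positive; Clause 5: 3 positive; Clause 6: 2 positive.
Total positive literal occurrences = 13.

13


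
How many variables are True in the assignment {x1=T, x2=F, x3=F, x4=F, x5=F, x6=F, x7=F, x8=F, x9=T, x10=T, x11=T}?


The weight is the number of variables assigned True.
True variables: x1, x9, x10, x11.
Weight = 4.

4


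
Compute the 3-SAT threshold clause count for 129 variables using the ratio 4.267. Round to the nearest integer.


The 3-SAT phase transition occurs at approximately 4.267 clauses per variable.
m = 4.267 * 129 = 550.443.
Rounded to nearest integer: 550.

550


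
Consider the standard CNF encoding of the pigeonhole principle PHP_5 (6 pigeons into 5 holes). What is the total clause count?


The PHP encoding has two parts:
1) At-least-one-hole clauses: 6 (one per pigeon, each with 5 literals).
2) At-most-one-pigeon-per-hole clauses: 5 holes * C(6,2) = 5 * 15 = 75.
Total clauses = 6 + 75 = 81.

81


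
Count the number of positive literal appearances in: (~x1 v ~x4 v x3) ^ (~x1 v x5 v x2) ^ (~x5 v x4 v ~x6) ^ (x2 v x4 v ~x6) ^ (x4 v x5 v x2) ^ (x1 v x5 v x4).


Scan each clause for unnegated literals.
Clause 1: 1 positive; Clause 2: 2 positive; Clause 3: 1 positive; Clause 4: 2 positive; Clause 5: 3 positive; Clause 6: 3 positive.
Total positive literal occurrences = 12.

12


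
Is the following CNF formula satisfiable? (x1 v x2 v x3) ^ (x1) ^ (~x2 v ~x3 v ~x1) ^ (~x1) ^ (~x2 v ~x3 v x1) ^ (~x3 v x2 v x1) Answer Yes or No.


Check all 8 possible truth assignments.
Number of satisfying assignments found: 0.
The formula is unsatisfiable.

No


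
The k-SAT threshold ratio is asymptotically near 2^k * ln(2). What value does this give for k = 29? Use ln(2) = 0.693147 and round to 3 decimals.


Using the asymptotic formula: threshold ~ 2^k * ln(2).
2^29 = 536870912.
536870912 * 0.693147 = 372130462.04.

372130462.04


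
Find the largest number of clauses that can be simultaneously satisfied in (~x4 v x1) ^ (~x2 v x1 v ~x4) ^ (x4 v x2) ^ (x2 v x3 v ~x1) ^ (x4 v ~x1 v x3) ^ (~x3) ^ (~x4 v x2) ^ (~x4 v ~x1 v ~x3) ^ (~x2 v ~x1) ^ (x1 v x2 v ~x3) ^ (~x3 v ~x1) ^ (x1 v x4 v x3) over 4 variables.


Enumerate all 16 truth assignments.
For each, count how many of the 12 clauses are satisfied.
The formula is not fully satisfiable, so the maximum is below 12.
Maximum simultaneously satisfiable clauses = 11.

11


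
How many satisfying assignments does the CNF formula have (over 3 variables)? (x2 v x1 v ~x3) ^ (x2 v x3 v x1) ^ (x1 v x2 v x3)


Enumerate all 8 truth assignments over 3 variables.
Test each against every clause.
Satisfying assignments found: 6.

6


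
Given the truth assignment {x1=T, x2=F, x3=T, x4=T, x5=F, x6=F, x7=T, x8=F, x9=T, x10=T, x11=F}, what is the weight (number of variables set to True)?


The weight is the number of variables assigned True.
True variables: x1, x3, x4, x7, x9, x10.
Weight = 6.

6


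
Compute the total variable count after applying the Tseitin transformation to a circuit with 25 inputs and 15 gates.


The Tseitin transformation introduces one auxiliary variable per gate.
Total variables = inputs + gates = 25 + 15 = 40.

40


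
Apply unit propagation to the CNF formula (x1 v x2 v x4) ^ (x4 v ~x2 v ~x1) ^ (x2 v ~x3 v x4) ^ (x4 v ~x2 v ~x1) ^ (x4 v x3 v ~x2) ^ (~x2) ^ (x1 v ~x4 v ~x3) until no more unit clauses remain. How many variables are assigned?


Unit propagation repeatedly assigns the literal in any unit clause, then simplifies.
Assignments in order: x2 = F.
No further unit clauses remain.
Total variables assigned = 1.

1


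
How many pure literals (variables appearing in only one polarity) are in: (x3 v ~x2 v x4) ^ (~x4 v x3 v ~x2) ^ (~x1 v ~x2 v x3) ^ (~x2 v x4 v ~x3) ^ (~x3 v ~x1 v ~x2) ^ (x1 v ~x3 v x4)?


A pure literal appears in only one polarity across all clauses.
Pure literals: x2 (negative only).
Count = 1.

1


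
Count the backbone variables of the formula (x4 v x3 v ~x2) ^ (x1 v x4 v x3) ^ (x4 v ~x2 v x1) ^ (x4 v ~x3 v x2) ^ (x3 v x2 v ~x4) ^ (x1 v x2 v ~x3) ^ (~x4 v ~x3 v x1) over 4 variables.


Find all satisfying assignments: 6 model(s).
Check which variables have the same value in every model.
No variable is fixed across all models.
Backbone size = 0.

0


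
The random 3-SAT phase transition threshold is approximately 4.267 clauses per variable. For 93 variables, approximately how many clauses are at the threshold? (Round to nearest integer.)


The 3-SAT phase transition occurs at approximately 4.267 clauses per variable.
m = 4.267 * 93 = 396.831.
Rounded to nearest integer: 397.

397


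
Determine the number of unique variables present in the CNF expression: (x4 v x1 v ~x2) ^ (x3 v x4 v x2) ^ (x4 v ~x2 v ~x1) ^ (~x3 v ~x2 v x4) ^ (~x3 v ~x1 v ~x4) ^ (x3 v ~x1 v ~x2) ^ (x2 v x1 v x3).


Identify each distinct variable in the formula.
Variables found: x1, x2, x3, x4.
Total distinct variables = 4.

4


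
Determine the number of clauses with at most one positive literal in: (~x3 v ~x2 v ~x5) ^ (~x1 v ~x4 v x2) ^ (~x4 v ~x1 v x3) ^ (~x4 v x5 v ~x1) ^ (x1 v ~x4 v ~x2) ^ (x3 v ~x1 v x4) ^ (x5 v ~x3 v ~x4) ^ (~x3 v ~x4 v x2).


A Horn clause has at most one positive literal.
Clause 1: 0 positive lit(s) -> Horn
Clause 2: 1 positive lit(s) -> Horn
Clause 3: 1 positive lit(s) -> Horn
Clause 4: 1 positive lit(s) -> Horn
Clause 5: 1 positive lit(s) -> Horn
Clause 6: 2 positive lit(s) -> not Horn
Clause 7: 1 positive lit(s) -> Horn
Clause 8: 1 positive lit(s) -> Horn
Total Horn clauses = 7.

7


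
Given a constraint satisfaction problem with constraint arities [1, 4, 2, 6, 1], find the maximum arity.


The arities are: 1, 4, 2, 6, 1.
Scan for the maximum value.
Maximum arity = 6.

6


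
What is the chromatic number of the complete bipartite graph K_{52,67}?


K_{52,67} is bipartite by definition: the two parts are independent sets, with every edge crossing between them.
Color all vertices in one part with color 1 and all vertices in the other part with color 2.
Since the graph has at least one edge, one color does not suffice.
Chromatic number = 2.

2


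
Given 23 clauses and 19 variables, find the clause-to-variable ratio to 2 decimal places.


Clause-to-variable ratio = clauses / variables.
23 / 19 = 1.21.

1.21


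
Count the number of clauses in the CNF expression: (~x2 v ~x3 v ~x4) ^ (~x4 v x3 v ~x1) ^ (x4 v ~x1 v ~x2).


Each group enclosed in parentheses joined by ^ is one clause.
Counting the conjuncts: 3 clauses.

3


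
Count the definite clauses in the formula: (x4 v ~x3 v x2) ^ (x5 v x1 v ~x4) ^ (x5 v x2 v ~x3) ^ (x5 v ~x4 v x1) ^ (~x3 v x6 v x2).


A definite clause has exactly one positive literal.
Clause 1: 2 positive -> not definite
Clause 2: 2 positive -> not definite
Clause 3: 2 positive -> not definite
Clause 4: 2 positive -> not definite
Clause 5: 2 positive -> not definite
Definite clause count = 0.

0


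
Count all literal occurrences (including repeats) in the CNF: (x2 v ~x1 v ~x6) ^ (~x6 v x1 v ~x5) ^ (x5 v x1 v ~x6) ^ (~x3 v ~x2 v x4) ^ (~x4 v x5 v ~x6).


Clause lengths: 3, 3, 3, 3, 3.
Sum = 3 + 3 + 3 + 3 + 3 = 15.

15


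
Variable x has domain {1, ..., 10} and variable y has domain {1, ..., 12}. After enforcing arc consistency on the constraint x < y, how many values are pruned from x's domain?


For the constraint x < y, x needs a supporting value in y's domain.
x can be at most 11 (one less than y's maximum).
Valid x values from domain: 10 out of 10.
Pruned = 10 - 10 = 0.

0


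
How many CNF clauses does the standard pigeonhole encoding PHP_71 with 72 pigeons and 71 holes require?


The PHP encoding has two parts:
1) At-least-one-hole clauses: 72 (one per pigeon, each with 71 literals).
2) At-most-one-pigeon-per-hole clauses: 71 holes * C(72,2) = 71 * 2556 = 181476.
Total clauses = 72 + 181476 = 181548.

181548


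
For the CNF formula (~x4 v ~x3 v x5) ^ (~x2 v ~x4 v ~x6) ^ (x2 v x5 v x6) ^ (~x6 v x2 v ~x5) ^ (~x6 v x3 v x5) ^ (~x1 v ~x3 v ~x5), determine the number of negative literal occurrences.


Scan each clause for negated literals.
Clause 1: 2 negative; Clause 2: 3 negative; Clause 3: 0 negative; Clause 4: 2 negative; Clause 5: 1 negative; Clause 6: 3 negative.
Total negative literal occurrences = 11.

11


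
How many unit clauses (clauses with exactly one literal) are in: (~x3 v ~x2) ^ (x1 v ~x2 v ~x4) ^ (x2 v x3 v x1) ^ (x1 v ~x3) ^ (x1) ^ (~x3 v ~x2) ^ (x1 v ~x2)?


A unit clause contains exactly one literal.
Unit clauses found: (x1).
Count = 1.

1


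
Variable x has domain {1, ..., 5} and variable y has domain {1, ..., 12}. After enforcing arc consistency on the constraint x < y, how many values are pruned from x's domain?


For the constraint x < y, x needs a supporting value in y's domain.
x can be at most 11 (one less than y's maximum).
Valid x values from domain: 5 out of 5.
Pruned = 5 - 5 = 0.

0


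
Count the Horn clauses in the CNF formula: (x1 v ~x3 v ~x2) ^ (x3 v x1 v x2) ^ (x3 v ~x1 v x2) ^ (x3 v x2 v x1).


A Horn clause has at most one positive literal.
Clause 1: 1 positive lit(s) -> Horn
Clause 2: 3 positive lit(s) -> not Horn
Clause 3: 2 positive lit(s) -> not Horn
Clause 4: 3 positive lit(s) -> not Horn
Total Horn clauses = 1.

1


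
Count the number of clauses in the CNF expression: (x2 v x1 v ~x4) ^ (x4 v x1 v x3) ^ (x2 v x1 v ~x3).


Each group enclosed in parentheses joined by ^ is one clause.
Counting the conjuncts: 3 clauses.

3


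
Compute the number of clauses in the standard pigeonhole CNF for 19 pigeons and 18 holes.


The PHP encoding has two parts:
1) At-least-one-hole clauses: 19 (one per pigeon, each with 18 literals).
2) At-most-one-pigeon-per-hole clauses: 18 holes * C(19,2) = 18 * 171 = 3078.
Total clauses = 19 + 3078 = 3097.

3097


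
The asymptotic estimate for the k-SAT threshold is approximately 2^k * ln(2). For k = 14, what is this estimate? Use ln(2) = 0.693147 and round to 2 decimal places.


Using the asymptotic formula: threshold ~ 2^k * ln(2).
2^14 = 16384.
16384 * 0.693147 = 11356.52.

11356.52


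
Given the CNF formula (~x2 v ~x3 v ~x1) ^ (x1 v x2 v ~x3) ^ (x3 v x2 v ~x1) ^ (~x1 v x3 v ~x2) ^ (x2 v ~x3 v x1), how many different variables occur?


Identify each distinct variable in the formula.
Variables found: x1, x2, x3.
Total distinct variables = 3.

3


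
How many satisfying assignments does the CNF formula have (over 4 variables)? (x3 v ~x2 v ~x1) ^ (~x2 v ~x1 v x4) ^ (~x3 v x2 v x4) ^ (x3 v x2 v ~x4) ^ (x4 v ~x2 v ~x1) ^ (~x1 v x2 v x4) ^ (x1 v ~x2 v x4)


Enumerate all 16 truth assignments over 4 variables.
Test each against every clause.
Satisfying assignments found: 6.

6


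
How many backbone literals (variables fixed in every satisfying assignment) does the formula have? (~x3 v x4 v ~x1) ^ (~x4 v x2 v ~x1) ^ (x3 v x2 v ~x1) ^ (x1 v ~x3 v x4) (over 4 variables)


Find all satisfying assignments: 9 model(s).
Check which variables have the same value in every model.
No variable is fixed across all models.
Backbone size = 0.

0


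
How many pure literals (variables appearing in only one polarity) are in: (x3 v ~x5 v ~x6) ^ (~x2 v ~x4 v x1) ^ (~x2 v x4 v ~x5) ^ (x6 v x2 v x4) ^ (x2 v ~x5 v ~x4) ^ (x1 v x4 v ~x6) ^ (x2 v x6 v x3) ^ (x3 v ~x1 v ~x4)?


A pure literal appears in only one polarity across all clauses.
Pure literals: x3 (positive only), x5 (negative only).
Count = 2.

2
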